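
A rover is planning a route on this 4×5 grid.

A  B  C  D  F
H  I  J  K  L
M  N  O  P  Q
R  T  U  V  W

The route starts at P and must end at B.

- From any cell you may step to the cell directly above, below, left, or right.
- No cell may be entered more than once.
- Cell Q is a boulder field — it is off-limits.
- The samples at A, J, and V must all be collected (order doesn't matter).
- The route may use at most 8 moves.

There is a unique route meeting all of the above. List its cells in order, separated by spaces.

The 8-move cap with required stops at A, J, V leaves no slack for detours.
Route from P: down to V, left to U, 2× up (reaching J), 2× left (reaching H), up to A, right to B — 8 moves in all.
Check: all required cells visited; 8 ≤ 8 moves.

P V U O J I H A B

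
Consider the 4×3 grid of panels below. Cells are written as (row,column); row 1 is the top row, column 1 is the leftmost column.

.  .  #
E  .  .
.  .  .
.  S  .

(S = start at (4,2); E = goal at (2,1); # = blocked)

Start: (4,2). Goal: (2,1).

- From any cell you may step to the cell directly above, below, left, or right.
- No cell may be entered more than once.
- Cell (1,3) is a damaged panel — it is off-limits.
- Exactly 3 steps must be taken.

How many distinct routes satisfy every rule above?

3

Need simple routes of exactly 3 moves from (4,2) to (2,1) (Manhattan distance 3, so 0 moves are spent on a detour and 0 undoing it).
Enumerating: (4,2) (3,2) (2,2) (2,1) | (4,2) (3,2) (3,1) (2,1) | (4,2) (4,1) (3,1) (2,1).
That gives 3 routes.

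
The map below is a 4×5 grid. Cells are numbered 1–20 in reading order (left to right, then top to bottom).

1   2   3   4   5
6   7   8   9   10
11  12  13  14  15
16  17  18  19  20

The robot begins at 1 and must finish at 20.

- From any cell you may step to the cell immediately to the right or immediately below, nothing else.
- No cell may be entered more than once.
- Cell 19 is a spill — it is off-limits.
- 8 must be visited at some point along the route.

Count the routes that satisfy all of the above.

A right/down-only route from 1 to 20 makes exactly 3 down-moves and 4 right-moves in some order.
With no other constraints that would be C(7,3) = 35 routes.
Split at 8 and multiply the segment counts (each segment already excludes blocked cells): 1→8: 3; 8→20: 3; product = 9.
That gives 9 routes.

9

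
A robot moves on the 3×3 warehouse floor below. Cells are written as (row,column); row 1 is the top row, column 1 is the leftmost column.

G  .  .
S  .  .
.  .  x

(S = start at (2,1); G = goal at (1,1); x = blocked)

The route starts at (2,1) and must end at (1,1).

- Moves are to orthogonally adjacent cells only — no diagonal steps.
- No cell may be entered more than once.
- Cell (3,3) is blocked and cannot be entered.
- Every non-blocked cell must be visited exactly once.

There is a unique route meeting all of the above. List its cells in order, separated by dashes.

Need to visit all 8 open cells exactly once, starting at (2,1) and ending at (1,1).
Cell (1,3) has only two open neighbours ((2,3) and (1,2)), so the path must pass straight through it: one of those is the cell it's entered from and the other is where it exits.
Route from (2,1): down to (3,1), right to (3,2), up to (2,2), right to (2,3), up to (1,3), 2× left (reaching (1,1)) — 7 moves in all.
Check: all 8 open cells covered.

(2,1) - (3,1) - (3,2) - (2,2) - (2,3) - (1,3) - (1,2) - (1,1)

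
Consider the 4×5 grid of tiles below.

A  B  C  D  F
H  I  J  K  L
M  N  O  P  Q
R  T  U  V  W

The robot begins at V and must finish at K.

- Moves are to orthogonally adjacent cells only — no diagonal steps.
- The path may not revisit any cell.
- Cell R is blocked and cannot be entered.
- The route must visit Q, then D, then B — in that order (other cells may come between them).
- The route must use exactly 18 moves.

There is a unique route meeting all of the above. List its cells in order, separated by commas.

The waypoints must appear in the order Q, D, B, with no cell reused.
Route from V: right 1 to W, up 3 to F, left 2 to C, down 1 to J, left 1 to I, up 1 to B, left 1 to A, down 2 to M, right 1 to N, down 1 to T, right 1 to U, up 1 to O, right 1 to P, up 1 to K — 18 moves in all.
Check: order respected (Q at step 2, D at step 5, B at step 9); 18 moves as required.

V, W, Q, L, F, D, C, J, I, B, A, H, M, N, T, U, O, P, K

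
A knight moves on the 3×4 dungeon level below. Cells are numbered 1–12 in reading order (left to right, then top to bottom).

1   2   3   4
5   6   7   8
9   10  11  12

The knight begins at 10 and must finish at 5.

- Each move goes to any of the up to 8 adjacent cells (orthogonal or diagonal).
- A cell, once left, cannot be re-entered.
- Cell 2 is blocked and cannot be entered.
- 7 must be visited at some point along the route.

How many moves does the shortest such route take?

3

Any route passes through 7 somewhere between 10 and 5. Summing Chebyshev distances along the two legs (10 → 7 → 5) gives a lower bound of 1 + 2 = 3 moves.
A route of 3 moves achieves this: 10 → 7 → 6 → 5.
Since 3 matches the lower bound, it is optimal.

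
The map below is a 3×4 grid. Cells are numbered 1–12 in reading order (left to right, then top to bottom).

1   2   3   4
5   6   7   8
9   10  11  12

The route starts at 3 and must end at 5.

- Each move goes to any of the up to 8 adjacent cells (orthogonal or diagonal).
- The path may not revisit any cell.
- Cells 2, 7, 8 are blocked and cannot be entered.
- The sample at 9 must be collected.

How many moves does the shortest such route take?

Any route passes through 9 somewhere between 3 and 5. Summing Chebyshev distances along the two legs (3 → 9 → 5) gives a lower bound of 2 + 1 = 3 moves.
A route of 3 moves achieves this: 3 → 6 → 9 → 5.
Since 3 matches the lower bound, it is optimal.

3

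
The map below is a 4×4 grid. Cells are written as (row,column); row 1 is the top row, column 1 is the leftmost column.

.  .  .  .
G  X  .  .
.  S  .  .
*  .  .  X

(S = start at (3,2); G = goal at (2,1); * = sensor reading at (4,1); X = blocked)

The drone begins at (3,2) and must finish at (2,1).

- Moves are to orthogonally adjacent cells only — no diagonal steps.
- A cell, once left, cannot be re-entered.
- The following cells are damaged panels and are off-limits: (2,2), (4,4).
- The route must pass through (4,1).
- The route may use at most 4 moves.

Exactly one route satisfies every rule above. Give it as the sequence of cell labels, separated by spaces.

The budget equals the shortest possible length, so every move has to be on a shortest route through the required cells.
Route from (3,2): down to (4,2), left to (4,1), 2× up (reaching (2,1)) — 4 moves in all.
Check: all required cells visited; 4 ≤ 4 moves.

(3,2) (4,2) (4,1) (3,1) (2,1)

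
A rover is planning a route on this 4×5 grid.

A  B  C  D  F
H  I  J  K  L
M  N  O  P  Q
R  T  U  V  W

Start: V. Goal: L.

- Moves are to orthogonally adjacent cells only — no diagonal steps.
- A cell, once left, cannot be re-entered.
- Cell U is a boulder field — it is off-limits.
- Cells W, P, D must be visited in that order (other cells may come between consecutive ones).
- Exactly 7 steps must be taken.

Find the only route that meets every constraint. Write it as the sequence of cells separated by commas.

The waypoints must appear in the order W, P, D, with no cell reused.
Route from V: right 1 to W, up 1 to Q, left 1 to P, up 2 to D, right 1 to F, down 1 to L — 7 moves in all.
Check: order respected (W at step 1, P at step 3, D at step 5); 7 moves as required.

V, W, Q, P, K, D, F, L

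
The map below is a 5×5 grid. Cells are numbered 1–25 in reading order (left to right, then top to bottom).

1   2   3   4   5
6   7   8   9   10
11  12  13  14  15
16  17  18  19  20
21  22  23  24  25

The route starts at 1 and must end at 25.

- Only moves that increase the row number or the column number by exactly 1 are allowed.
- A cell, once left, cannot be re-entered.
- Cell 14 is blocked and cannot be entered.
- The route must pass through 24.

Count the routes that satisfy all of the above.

25

A right/down-only route from 1 to 25 makes exactly 4 down-moves and 4 right-moves in some order.
With no other constraints that would be C(8,4) = 70 routes.
Split at 24 and multiply the segment counts (each segment already excludes blocked cells): 1→24: 25; 24→25: 1; product = 25.
That gives 25 routes.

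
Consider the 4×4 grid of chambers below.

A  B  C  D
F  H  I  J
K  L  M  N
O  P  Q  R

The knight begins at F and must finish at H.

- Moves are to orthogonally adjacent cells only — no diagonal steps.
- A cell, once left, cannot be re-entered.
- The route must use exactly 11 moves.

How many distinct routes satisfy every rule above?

Need simple routes of exactly 11 moves from F to H (Manhattan distance 1, so 5 moves are spent on a detour and 5 undoing it).
Branch systematically from the start, pruning whenever the remaining move budget drops below the Manhattan distance to H or differs from it in parity. Grouping the completions by first move — via A: 10; via K: 25 (no valid completion starts via H) — and summing: 10 + 25 = 35.
That gives 35 routes.

35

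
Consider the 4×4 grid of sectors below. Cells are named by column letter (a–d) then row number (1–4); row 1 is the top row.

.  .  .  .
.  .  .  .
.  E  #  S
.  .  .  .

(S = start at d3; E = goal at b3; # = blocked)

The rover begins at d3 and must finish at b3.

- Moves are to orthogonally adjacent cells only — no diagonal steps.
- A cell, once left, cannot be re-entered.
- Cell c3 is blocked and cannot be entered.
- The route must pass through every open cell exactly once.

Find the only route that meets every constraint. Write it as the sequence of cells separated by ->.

d3 -> d4 -> c4 -> b4 -> a4 -> a3 -> a2 -> a1 -> b1 -> c1 -> d1 -> d2 -> c2 -> b2 -> b3

Need to visit all 15 open cells exactly once, starting at d3 and ending at b3.
Cell d1 has only two open neighbours (d2 and c1), so the path must pass straight through it: one of those is the cell it's entered from and the other is where it exits.
Route from d3: down to d4, 3× left (reaching a4), 3× up (reaching a1), 3× right (reaching d1), down to d2, 2× left (reaching b2), down to b3 — 14 moves in all.
Check: all 15 open cells covered.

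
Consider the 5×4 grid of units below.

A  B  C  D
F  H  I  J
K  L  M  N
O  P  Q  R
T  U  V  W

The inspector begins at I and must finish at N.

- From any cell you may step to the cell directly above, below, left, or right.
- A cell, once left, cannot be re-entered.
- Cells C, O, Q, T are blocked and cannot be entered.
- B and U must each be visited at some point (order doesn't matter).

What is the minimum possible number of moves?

12

Any route passes through B and U in some order between I and N. Summing Manhattan distances along each leg and taking the cheapest ordering (I → B → U → N) gives a lower bound of 2 + 4 + 4 = 10 moves.
The shortest route satisfying every rule uses 12 moves: I → H → B → A → F → K → L → P → U → V → W → R → N.
The bound of 10 isn't tight here; checking systematically, no route of length 10 through 11 satisfies every constraint, so 12 is the minimum.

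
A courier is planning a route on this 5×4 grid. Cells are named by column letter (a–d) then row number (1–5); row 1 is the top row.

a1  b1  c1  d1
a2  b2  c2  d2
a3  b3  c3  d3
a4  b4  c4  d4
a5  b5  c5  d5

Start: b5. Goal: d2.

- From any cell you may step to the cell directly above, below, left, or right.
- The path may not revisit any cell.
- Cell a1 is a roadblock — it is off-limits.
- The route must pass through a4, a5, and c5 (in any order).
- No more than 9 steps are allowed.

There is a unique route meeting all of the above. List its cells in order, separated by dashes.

Any route must reach a4, a5, and c5 and still end at d2 within 9 moves, so the order of the required stops is forced.
Route from b5: left 1 to a5, up 1 to a4, right 2 to c4, down 1 to c5, right 1 to d5, up 3 to d2 — 9 moves in all.
Check: all required cells visited; 9 ≤ 9 moves.

b5 - a5 - a4 - b4 - c4 - c5 - d5 - d4 - d3 - d2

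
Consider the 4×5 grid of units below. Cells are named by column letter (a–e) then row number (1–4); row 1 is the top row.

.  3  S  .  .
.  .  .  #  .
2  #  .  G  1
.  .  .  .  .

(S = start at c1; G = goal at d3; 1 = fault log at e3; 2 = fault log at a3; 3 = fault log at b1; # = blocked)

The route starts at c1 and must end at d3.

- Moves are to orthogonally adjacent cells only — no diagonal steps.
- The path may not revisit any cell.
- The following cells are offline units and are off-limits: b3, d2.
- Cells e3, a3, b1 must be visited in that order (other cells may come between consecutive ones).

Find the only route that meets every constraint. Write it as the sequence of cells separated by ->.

c1 -> d1 -> e1 -> e2 -> e3 -> e4 -> d4 -> c4 -> b4 -> a4 -> a3 -> a2 -> a1 -> b1 -> b2 -> c2 -> c3 -> d3

The waypoints must appear in the order e3, a3, b1, with no cell reused.
Route from c1: right 2 to e1, down 3 to e4, left 4 to a4, up 3 to a1, right 1 to b1, down 1 to b2, right 1 to c2, down 1 to c3, right 1 to d3 — 17 moves in all.
Check: order respected (1 at step 4, 2 at step 10, 3 at step 13).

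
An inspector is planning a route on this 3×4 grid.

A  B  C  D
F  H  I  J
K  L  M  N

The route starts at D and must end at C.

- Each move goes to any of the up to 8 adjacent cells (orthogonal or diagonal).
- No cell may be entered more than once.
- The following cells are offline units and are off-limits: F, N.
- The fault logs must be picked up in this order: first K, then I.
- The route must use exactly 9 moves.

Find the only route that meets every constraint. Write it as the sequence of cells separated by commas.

D, J, M, L, K, H, A, B, I, C

The waypoints must appear in the order K, I, with no cell reused.
Route from D: down 1 to J, down-left 1 to M, left 2 to K, up-right 1 to H, up-left 1 to A, right 1 to B, down-right 1 to I, up 1 to C — 9 moves in all.
Check: order respected (K at step 4, I at step 8); 9 moves as required.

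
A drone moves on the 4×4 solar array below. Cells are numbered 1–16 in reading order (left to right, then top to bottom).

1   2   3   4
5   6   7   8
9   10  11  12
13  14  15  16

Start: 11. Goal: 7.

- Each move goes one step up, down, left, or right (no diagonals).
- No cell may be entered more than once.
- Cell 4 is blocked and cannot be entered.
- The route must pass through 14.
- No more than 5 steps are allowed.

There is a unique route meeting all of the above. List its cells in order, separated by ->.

11 -> 15 -> 14 -> 10 -> 6 -> 7

The 5-move cap with required stops at 14 leaves no slack for detours.
Route from 11: down to 15, left to 14, 2× up (reaching 6), right to 7 — 5 moves in all.
Check: all required cells visited; 5 ≤ 5 moves.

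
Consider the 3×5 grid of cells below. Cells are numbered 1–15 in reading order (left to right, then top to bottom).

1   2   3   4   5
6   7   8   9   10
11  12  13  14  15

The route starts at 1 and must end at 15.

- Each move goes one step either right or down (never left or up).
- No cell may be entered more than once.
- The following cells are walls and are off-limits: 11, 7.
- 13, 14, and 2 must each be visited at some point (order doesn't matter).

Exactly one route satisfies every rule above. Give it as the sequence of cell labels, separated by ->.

Moves only go right or down, so the column and row indices never decrease.
Route from 1: right 2 to 3, down 2 to 13, right 2 to 15 — 6 moves in all.
Check: all required cells visited.

1 -> 2 -> 3 -> 8 -> 13 -> 14 -> 15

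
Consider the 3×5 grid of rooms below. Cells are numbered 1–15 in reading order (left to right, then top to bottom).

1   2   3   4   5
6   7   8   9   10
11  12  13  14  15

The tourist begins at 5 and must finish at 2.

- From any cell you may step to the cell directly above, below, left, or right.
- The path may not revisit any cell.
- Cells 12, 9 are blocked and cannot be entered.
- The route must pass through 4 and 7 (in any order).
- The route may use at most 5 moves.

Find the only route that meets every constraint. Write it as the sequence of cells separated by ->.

5 -> 4 -> 3 -> 8 -> 7 -> 2

The budget equals the shortest possible length, so every move has to be on a shortest route through the required cells.
Route from 5: 2× left (reaching 3), down to 8, left to 7, up to 2 — 5 moves in all.
Check: all required cells visited; 5 ≤ 5 moves.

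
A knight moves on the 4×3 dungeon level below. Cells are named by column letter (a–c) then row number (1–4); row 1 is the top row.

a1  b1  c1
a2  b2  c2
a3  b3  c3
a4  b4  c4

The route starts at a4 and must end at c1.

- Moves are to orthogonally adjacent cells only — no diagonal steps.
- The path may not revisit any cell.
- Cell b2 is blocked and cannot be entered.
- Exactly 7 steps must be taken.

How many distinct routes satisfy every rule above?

2

Need simple routes of exactly 7 moves from a4 to c1 (Manhattan distance 5, so 1 moves are spent on a detour and 1 undoing it).
Enumerating: a4 a3 b3 b4 c4 c3 c2 c1 | a4 b4 b3 a3 a2 a1 b1 c1.
That gives 2 routes.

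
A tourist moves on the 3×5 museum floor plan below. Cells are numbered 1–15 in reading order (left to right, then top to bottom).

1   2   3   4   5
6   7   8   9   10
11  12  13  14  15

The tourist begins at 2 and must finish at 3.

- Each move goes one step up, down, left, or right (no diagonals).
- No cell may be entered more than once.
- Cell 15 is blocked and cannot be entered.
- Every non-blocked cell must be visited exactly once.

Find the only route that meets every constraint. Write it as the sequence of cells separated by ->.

Need to visit all 14 open cells exactly once, starting at 2 and ending at 3.
Cell 11 has only two open neighbours (6 and 12), so the path must pass straight through it: one of those is the cell it's entered from and the other is where it exits.
Route from 2: left 1 to 1, down 2 to 11, right 1 to 12, up 1 to 7, right 1 to 8, down 1 to 13, right 1 to 14, up 1 to 9, right 1 to 10, up 1 to 5, left 2 to 3 — 13 moves in all.
Check: all 14 open cells covered.

2 -> 1 -> 6 -> 11 -> 12 -> 7 -> 8 -> 13 -> 14 -> 9 -> 10 -> 5 -> 4 -> 3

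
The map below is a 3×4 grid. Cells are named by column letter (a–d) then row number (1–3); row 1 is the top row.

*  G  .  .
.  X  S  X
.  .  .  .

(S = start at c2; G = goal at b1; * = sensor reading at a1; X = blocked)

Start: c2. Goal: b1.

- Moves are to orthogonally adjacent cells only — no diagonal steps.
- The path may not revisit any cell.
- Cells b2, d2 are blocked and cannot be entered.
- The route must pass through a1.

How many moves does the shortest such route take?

6

Any route passes through a1 somewhere between c2 and b1. Summing Manhattan distances along the two legs (c2 → a1 → b1) gives a lower bound of 3 + 1 = 4 moves.
The shortest route satisfying every rule uses 6 moves: c2 → c3 → b3 → a3 → a2 → a1 → b1.
The bound of 4 isn't tight here; checking systematically, no route of length 4 through 5 satisfies every constraint, so 6 is the minimum.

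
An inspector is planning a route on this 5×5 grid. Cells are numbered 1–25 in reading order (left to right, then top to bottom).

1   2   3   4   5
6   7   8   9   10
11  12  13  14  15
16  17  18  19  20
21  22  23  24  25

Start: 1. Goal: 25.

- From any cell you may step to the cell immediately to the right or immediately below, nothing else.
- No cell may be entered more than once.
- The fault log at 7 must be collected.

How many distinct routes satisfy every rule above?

40

A right/down-only route from 1 to 25 makes exactly 4 down-moves and 4 right-moves in some order.
With no other constraints that would be C(8,4) = 70 routes.
Split at 7 and multiply the segment counts: 1→7: 2; 7→25: 20; product = 40.
That gives 40 routes.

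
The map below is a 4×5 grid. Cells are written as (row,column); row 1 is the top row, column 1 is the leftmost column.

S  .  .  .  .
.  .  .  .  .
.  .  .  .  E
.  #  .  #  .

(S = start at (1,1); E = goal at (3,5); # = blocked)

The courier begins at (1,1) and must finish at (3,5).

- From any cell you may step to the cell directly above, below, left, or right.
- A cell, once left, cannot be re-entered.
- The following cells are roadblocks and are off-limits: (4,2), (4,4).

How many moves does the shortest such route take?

The Manhattan distance from (1,1) to (3,5) is |1−3| + |1−5| = 6, so at least 6 moves are needed.
A route of 6 moves achieves this: (1,1) → (2,1) → (3,1) → (3,2) → (3,3) → (3,4) → (3,5).
Since 6 matches the lower bound, it is optimal.

6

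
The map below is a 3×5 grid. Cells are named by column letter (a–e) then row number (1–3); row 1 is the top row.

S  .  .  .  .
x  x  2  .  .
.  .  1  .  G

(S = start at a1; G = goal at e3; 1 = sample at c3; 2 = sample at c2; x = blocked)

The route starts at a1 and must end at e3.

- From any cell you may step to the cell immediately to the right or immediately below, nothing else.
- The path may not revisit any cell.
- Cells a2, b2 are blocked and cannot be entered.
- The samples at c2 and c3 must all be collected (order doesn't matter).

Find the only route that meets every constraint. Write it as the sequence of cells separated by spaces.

Moves only go right or down, so the column and row indices never decrease.
Route from a1: right 2 to c1, down 2 to c3, right 2 to e3 — 6 moves in all.
Check: all required cells visited.

a1 b1 c1 c2 c3 d3 e3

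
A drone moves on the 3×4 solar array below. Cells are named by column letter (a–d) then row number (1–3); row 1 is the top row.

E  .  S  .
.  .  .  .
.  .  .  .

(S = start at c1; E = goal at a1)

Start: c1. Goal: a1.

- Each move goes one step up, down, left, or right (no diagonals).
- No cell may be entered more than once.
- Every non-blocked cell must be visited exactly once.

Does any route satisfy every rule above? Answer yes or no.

no

Colour the cells like a checkerboard: each orthogonal step flips colour, so a Hamiltonian route alternates colours. Here there are 6 cells of one colour and 6 of the other, with start on the same colour as the goal — the counts and endpoints can't be arranged into an alternating sequence of length 12, so no Hamiltonian route exists.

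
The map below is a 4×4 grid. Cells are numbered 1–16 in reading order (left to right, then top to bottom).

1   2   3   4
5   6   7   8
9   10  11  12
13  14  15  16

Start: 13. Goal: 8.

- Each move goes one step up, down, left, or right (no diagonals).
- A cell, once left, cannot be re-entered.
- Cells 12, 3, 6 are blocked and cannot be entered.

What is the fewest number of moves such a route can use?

The Manhattan distance from 13 to 8 is |4−2| + |1−4| = 5, so at least 5 moves are needed.
A route of 5 moves achieves this: 13 → 9 → 10 → 11 → 7 → 8.
Since 5 matches the lower bound, it is optimal.

5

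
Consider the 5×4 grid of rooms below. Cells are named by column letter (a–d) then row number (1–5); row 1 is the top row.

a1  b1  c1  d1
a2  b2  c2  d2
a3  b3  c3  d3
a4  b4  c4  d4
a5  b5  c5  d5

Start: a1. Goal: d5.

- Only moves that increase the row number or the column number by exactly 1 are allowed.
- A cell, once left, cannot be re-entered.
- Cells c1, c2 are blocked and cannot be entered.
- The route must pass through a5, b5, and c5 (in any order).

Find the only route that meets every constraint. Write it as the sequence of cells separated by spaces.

a1 a2 a3 a4 a5 b5 c5 d5

Moves only go right or down, so the column and row indices never decrease.
Route from a1: 4× down (reaching a5), 3× right (reaching d5) — 7 moves in all.
Check: all required cells visited.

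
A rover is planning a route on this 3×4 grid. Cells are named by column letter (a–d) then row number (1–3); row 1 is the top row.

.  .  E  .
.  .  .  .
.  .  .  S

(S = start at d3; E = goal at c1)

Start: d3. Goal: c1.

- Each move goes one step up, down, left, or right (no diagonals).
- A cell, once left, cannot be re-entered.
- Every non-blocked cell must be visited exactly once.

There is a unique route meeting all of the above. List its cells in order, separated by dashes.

d3 - c3 - b3 - a3 - a2 - a1 - b1 - b2 - c2 - d2 - d1 - c1

Need to visit all 12 open cells exactly once, starting at d3 and ending at c1.
Cell a3 has only two open neighbours (a2 and b3), so the path must pass straight through it: one of those is the cell it's entered from and the other is where it exits.
Route from d3: left 3 to a3, up 2 to a1, right 1 to b1, down 1 to b2, right 2 to d2, up 1 to d1, left 1 to c1 — 11 moves in all.
Check: all 12 open cells covered.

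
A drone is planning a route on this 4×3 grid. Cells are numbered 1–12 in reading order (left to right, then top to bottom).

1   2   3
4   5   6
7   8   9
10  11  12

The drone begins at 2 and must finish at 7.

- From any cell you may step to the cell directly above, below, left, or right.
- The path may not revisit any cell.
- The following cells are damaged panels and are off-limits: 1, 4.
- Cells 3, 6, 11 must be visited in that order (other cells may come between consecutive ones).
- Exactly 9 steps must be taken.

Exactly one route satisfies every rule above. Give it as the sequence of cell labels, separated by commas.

2, 3, 6, 5, 8, 9, 12, 11, 10, 7

The waypoints must appear in the order 3, 6, 11, with no cell reused.
Route from 2: right to 3, down to 6, left to 5, down to 8, right to 9, down to 12, 2× left (reaching 10), up to 7 — 9 moves in all.
Check: order respected (3 at step 1, 6 at step 2, 11 at step 7); 9 moves as required.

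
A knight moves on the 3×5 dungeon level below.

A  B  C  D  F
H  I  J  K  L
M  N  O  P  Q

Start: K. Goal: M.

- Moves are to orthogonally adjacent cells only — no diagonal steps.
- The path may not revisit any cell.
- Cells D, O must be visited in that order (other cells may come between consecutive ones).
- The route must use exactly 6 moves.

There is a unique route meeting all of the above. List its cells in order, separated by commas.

K, D, C, J, O, N, M

The waypoints must appear in the order D, O, with no cell reused.
Route from K: up 1 to D, left 1 to C, down 2 to O, left 2 to M — 6 moves in all.
Check: order respected (D at step 1, O at step 4); 6 moves as required.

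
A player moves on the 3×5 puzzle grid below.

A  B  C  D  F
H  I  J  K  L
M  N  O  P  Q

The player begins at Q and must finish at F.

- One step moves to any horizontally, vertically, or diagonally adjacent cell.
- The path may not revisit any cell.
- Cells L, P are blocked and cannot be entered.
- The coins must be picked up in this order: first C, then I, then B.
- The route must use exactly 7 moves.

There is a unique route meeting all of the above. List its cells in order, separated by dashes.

Q - K - C - I - B - J - D - F

The waypoints must appear in the order C, I, B, with no cell reused.
Route from Q: 2× up-left (reaching C), down-left to I, up to B, down-right to J, up-right to D, right to F — 7 moves in all.
Check: order respected (C at step 2, I at step 3, B at step 4); 7 moves as required.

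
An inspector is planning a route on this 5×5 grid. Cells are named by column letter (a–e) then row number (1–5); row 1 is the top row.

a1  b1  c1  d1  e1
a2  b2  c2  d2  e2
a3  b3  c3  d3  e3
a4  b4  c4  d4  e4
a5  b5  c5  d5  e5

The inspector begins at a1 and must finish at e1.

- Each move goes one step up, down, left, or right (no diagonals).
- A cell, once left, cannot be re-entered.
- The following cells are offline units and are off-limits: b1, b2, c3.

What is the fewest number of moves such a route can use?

10

The Manhattan distance from a1 to e1 is |1−1| + |1−5| = 4, so at least 4 moves are needed.
That bound ignores the blocked cells. Measuring each leg by the fewest moves that actually steer around them (a1→e1: 10) raises the lower bound to 10.
A route of 10 moves exists: a1 → a2 → a3 → a4 → b4 → c4 → d4 → d3 → d2 → d1 → e1.
Since 10 matches that lower bound, it is optimal.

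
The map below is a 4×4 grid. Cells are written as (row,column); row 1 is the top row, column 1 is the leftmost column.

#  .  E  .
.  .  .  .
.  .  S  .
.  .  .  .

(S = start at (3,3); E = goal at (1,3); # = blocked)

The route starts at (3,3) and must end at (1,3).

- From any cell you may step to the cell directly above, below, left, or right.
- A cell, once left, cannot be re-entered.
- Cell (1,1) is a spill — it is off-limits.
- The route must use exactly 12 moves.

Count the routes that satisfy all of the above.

Need simple routes of exactly 12 moves from (3,3) to (1,3) (Manhattan distance 2, so 5 moves are spent on a detour and 5 undoing it).
Branch systematically from the start, pruning whenever the remaining move budget drops below the Manhattan distance to (1,3) or differs from it in parity. Grouping the completions by first move — via (2,3): 6; via (3,2): 3; via (3,4): 3 (no valid completion starts via (4,3)) — and summing: 6 + 3 + 3 = 12.
That gives 12 routes.

12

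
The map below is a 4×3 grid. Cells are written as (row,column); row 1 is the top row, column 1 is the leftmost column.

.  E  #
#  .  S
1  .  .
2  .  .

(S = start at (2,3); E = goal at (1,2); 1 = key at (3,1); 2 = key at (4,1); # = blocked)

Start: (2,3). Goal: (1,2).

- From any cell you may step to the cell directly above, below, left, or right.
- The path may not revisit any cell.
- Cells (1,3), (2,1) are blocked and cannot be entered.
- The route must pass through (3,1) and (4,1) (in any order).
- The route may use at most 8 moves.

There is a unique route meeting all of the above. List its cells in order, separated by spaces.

The budget equals the shortest possible length, so every move has to be on a shortest route through the required cells.
Route from (2,3): 2× down (reaching (4,3)), 2× left (reaching (4,1)), up to (3,1), right to (3,2), 2× up (reaching (1,2)) — 8 moves in all.
Check: all required cells visited; 8 ≤ 8 moves.

(2,3) (3,3) (4,3) (4,2) (4,1) (3,1) (3,2) (2,2) (1,2)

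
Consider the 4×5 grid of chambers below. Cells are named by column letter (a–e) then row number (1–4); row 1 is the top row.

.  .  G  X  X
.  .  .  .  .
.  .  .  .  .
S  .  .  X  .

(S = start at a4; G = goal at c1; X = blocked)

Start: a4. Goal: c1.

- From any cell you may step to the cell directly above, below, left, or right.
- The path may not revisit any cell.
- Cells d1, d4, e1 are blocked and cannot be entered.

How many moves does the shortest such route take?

5

The Manhattan distance from a4 to c1 is |4−1| + |1−3| = 5, so at least 5 moves are needed.
A route of 5 moves achieves this: a4 → a3 → a2 → a1 → b1 → c1.
Since 5 matches the lower bound, it is optimal.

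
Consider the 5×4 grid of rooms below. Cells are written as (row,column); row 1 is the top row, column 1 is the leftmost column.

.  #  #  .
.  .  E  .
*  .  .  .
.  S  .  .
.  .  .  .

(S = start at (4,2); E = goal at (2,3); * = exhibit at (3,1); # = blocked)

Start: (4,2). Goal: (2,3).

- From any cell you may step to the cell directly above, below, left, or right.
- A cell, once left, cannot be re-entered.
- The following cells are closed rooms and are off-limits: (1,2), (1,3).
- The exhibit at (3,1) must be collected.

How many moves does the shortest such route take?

Any route passes through (3,1) somewhere between (4,2) and (2,3). Summing Manhattan distances along the two legs ((4,2) → (3,1) → (2,3)) gives a lower bound of 2 + 3 = 5 moves.
A route of 5 moves achieves this: (4,2) → (3,2) → (3,1) → (2,1) → (2,2) → (2,3).
Since 5 matches the lower bound, it is optimal.

5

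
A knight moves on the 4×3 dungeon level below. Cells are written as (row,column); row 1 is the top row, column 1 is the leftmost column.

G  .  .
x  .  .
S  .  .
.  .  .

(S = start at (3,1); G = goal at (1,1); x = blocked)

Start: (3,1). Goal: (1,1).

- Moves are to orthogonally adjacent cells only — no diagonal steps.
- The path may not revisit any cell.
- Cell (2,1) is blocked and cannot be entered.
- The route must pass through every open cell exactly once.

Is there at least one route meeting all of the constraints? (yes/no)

One route that works: (3,1) → (4,1) → (4,2) → (4,3) → (3,3) → (3,2) → (2,2) → (2,3) → (1,3) → (1,2) → (1,1).

yes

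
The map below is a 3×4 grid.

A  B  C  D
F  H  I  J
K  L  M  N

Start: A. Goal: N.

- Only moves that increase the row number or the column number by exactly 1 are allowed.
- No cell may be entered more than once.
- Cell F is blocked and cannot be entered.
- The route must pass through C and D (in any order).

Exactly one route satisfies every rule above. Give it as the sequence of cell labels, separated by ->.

Moves only go right or down, so the column and row indices never decrease.
Route from A: right 3 to D, down 2 to N — 5 moves in all.
Check: all required cells visited.

A -> B -> C -> D -> J -> N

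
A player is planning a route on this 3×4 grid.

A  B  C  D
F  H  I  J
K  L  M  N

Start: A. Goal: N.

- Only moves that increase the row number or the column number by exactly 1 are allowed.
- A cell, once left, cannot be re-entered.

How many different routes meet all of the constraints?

10

A right/down-only route from A to N makes exactly 2 down-moves and 3 right-moves in some order.
With no other constraints that would be C(5,2) = 10 routes.
That gives 10 routes.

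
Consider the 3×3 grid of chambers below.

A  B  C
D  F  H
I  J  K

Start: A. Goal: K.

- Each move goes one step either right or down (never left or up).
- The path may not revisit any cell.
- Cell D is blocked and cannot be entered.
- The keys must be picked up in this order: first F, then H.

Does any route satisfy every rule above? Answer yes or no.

One route that works: A → B → F → H → K.

yes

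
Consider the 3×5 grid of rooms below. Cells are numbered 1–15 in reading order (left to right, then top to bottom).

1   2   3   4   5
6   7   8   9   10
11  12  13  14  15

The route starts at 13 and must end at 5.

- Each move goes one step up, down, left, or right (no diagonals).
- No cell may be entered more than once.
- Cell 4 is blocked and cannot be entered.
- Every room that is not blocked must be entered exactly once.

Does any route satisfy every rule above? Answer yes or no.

Colour the cells like a checkerboard: each orthogonal step flips colour, so a Hamiltonian route alternates colours. Here there are 8 cells of one colour and 6 of the other, with start on the same colour as the goal — the counts and endpoints can't be arranged into an alternating sequence of length 14, so no Hamiltonian route exists.

no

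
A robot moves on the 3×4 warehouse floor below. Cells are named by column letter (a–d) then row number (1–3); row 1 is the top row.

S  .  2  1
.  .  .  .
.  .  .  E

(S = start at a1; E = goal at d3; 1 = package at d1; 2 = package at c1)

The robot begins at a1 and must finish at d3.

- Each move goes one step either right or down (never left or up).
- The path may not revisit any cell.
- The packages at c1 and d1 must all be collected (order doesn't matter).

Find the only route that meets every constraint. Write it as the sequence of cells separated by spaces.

Moves only go right or down, so the column and row indices never decrease.
Route from a1: right 3 to d1, down 2 to d3 — 5 moves in all.
Check: all required cells visited.

a1 b1 c1 d1 d2 d3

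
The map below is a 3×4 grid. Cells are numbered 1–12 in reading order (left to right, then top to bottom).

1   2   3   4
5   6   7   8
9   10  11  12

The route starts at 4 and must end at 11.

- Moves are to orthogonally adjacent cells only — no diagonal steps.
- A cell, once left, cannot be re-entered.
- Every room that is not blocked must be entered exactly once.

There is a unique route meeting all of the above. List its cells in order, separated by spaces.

Need to visit all 12 open cells exactly once, starting at 4 and ending at 11.
Cell 12 has only two open neighbours (8 and 11), so the path must pass straight through it: one of those is the cell it's entered from and the other is where it exits.
Route from 4: left 3 to 1, down 2 to 9, right 1 to 10, up 1 to 6, right 2 to 8, down 1 to 12, left 1 to 11 — 11 moves in all.
Check: all 12 open cells covered.

4 3 2 1 5 9 10 6 7 8 12 11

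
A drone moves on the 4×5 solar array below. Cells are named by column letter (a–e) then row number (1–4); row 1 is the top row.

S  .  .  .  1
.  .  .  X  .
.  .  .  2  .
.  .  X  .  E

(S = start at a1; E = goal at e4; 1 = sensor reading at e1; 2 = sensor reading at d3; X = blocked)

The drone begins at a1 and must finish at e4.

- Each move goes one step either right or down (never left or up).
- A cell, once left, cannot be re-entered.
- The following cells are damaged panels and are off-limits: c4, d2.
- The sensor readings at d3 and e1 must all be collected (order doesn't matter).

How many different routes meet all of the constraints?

0

A right/down-only route from a1 to e4 makes exactly 3 down-moves and 4 right-moves in some order.
With no other constraints that would be C(7,3) = 35 routes.
d3 is below but to the left of e1: going e1 → d3 would need a leftward move and d3 → e1 an upward move, so no right/down-only route can visit both required cells.
No route satisfies every constraint, so the count is 0.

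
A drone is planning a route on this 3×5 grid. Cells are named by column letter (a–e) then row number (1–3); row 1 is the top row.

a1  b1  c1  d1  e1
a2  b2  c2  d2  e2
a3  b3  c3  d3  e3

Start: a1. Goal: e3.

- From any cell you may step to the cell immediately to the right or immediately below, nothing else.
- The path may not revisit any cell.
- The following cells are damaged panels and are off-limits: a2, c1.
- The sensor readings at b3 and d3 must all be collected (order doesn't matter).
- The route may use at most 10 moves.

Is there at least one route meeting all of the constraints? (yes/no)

One route that works: a1 → b1 → b2 → b3 → c3 → d3 → e3.

yes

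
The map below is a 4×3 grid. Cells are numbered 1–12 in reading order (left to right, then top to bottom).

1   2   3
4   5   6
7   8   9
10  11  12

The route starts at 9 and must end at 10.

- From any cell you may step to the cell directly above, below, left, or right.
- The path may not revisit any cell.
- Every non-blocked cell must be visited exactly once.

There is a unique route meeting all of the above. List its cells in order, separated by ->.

Need to visit all 12 open cells exactly once, starting at 9 and ending at 10.
Route from 9: down 1 to 12, left 1 to 11, up 2 to 5, right 1 to 6, up 1 to 3, left 2 to 1, down 3 to 10 — 11 moves in all.
Check: all 12 open cells covered.

9 -> 12 -> 11 -> 8 -> 5 -> 6 -> 3 -> 2 -> 1 -> 4 -> 7 -> 10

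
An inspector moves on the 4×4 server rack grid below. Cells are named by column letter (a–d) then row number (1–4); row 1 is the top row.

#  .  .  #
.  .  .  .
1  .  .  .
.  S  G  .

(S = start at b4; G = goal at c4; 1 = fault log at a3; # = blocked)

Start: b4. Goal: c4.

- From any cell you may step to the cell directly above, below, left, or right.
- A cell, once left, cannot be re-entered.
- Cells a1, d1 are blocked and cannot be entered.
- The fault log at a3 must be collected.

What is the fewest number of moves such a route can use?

5

Any route passes through a3 somewhere between b4 and c4. Summing Manhattan distances along the two legs (b4 → a3 → c4) gives a lower bound of 2 + 3 = 5 moves.
A route of 5 moves achieves this: b4 → a4 → a3 → b3 → c3 → c4.
Since 5 matches the lower bound, it is optimal.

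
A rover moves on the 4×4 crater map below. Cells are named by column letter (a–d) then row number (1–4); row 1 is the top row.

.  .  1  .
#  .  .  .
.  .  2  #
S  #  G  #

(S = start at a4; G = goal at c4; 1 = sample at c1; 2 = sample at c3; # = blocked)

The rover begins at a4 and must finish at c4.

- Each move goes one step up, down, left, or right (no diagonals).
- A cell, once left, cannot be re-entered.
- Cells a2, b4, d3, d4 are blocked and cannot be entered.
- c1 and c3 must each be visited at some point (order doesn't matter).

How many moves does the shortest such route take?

Any route passes through c1 and c3 in some order between a4 and c4. Summing Manhattan distances along each leg and taking the cheapest ordering (a4 → c1 → c3 → c4) gives a lower bound of 5 + 2 + 1 = 8 moves.
A route of 8 moves achieves this: a4 → a3 → b3 → b2 → b1 → c1 → c2 → c3 → c4.
Since 8 matches the lower bound, it is optimal.

8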